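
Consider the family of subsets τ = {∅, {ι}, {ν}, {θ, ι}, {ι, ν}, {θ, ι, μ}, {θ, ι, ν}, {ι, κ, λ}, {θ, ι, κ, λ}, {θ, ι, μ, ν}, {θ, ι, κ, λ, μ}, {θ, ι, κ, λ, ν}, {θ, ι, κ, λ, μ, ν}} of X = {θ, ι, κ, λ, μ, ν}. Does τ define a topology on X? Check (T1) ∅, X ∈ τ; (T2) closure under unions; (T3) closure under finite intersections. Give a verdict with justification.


τ is NOT a topology on X.

Axiom (T1): ∅ ∈ τ? Yes; X ∈ τ? Yes.
Axiom (T2/T3): check pairwise unions and intersections of members of τ.
Counterexample for (T2): {ν} ∪ {ι, κ, λ} = {ι, κ, λ, ν} ∉ τ. Therefore τ is NOT a topology.


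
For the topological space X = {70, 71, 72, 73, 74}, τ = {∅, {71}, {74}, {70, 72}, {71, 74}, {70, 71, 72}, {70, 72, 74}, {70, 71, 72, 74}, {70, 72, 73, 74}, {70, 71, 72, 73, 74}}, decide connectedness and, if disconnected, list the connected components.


(X, τ) is disconnected; components = [{71}, {70, 72, 73, 74}].

Find clopen sets (U ∈ τ with X ∖ U ∈ τ):
  U = ∅, X ∖ U = {70, 71, 72, 73, 74} — both open, so U is clopen.
  U = {71}, X ∖ U = {70, 72, 73, 74} — both open, so U is clopen.
  U = {70, 72, 73, 74}, X ∖ U = {71} — both open, so U is clopen.
  U = {70, 71, 72, 73, 74}, X ∖ U = ∅ — both open, so U is clopen.
Nontrivial clopen(s) exist: e.g. {70, 72, 73, 74}. So (X, τ) is disconnected.
Compute connected components by grouping points that agree on all clopens:
  component: {71}
  component: {70, 72, 73, 74}


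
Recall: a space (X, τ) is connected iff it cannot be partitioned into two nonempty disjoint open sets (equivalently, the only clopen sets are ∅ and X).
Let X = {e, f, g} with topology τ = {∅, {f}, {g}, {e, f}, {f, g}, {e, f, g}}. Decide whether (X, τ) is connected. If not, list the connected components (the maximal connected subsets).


(X, τ) is disconnected; components = [{g}, {e, f}].

Find clopen sets (U ∈ τ with X ∖ U ∈ τ):
  U = ∅, X ∖ U = {e, f, g} — both open, so U is clopen.
  U = {g}, X ∖ U = {e, f} — both open, so U is clopen.
  U = {e, f}, X ∖ U = {g} — both open, so U is clopen.
  U = {e, f, g}, X ∖ U = ∅ — both open, so U is clopen.
Nontrivial clopen(s) exist: e.g. {e, f}. So (X, τ) is disconnected.
Compute connected components by grouping points that agree on all clopens:
  component: {g}
  component: {e, f}


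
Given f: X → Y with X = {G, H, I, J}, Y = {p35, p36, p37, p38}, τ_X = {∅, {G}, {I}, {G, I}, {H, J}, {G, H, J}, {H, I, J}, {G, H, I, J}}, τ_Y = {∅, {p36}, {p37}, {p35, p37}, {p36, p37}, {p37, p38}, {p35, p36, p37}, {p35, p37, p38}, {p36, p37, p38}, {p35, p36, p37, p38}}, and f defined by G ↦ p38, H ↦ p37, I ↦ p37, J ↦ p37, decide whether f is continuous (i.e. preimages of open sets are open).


f IS continuous.

Compute f^{-1}(U) for each U ∈ τ_Y:
  U = ∅: f^{-1}(U) = ∅ ∈ τ_X ✓.
  U = {p36}: f^{-1}(U) = ∅ ∈ τ_X ✓.
  U = {p37}: f^{-1}(U) = {H, I, J} ∈ τ_X ✓.
  U = {p35, p37}: f^{-1}(U) = {H, I, J} ∈ τ_X ✓.
  U = {p36, p37}: f^{-1}(U) = {H, I, J} ∈ τ_X ✓.
  U = {p37, p38}: f^{-1}(U) = {G, H, I, J} ∈ τ_X ✓.
  U = {p35, p36, p37}: f^{-1}(U) = {H, I, J} ∈ τ_X ✓.
  U = {p35, p37, p38}: f^{-1}(U) = {G, H, I, J} ∈ τ_X ✓.
  U = {p36, p37, p38}: f^{-1}(U) = {G, H, I, J} ∈ τ_X ✓.
  U = {p35, p36, p37, p38}: f^{-1}(U) = {G, H, I, J} ∈ τ_X ✓.
Every preimage lies in τ_X, so f IS continuous.


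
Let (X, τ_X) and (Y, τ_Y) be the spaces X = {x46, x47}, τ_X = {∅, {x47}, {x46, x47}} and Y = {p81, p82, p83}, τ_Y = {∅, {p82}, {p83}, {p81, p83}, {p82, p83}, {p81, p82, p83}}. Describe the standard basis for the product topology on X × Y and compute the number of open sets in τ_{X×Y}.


Basis B = {∅ × ∅, {x47} × {p82}, {x47} × {p83}, {x46, x47} × {p82}, {x46, x47} × {p83}, {x47} × {p81, p83}, {x47} × {p82, p83}, {x47} × {p81, p82, p83}, {x46, x47} × {p81, p83}, {x46, x47} × {p82, p83}, {x46, x47} × {p81, p82, p83}}; |τ_{X×Y}| = 18.

Enumerate products U × V with U ∈ τ_X, V ∈ τ_Y (deduplicated):
  ∅ × ∅ = {} (∅)
  {x47} × {p82} = {(x47,p82)}
  {x47} × {p83} = {(x47,p83)}
  {x46, x47} × {p82} = {(x46,p82), (x47,p82)}
  {x46, x47} × {p83} = {(x46,p83), (x47,p83)}
  {x47} × {p81, p83} = {(x47,p81), (x47,p83)}
  {x47} × {p82, p83} = {(x47,p82), (x47,p83)}
  {x47} × {p81, p82, p83} = {(x47,p81), (x47,p82), (x47,p83)}
  {x46, x47} × {p81, p83} = {(x46,p81), (x46,p83), (x47,p81), (x47,p83)}
  {x46, x47} × {p82, p83} = {(x46,p82), (x46,p83), (x47,p82), (x47,p83)}
  {x46, x47} × {p81, p82, p83} = {(x46,p81), (x46,p82), (x46,p83), (x47,p81), (x47,p82), (x47,p83)}
These 11 distinct sets form the basis B.
Close under arbitrary unions to get τ_{X×Y}; counting gives |τ_{X×Y}| = 18.


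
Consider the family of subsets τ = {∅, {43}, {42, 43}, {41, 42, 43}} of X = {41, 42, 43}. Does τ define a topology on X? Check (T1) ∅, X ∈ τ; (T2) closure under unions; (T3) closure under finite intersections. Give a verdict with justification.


τ IS a topology on X.

Axiom (T1): ∅ ∈ τ? Yes; X ∈ τ? Yes.
Axiom (T2/T3): check pairwise unions and intersections of members of τ.
All pairwise intersections and unions checked — each lies in τ. Therefore τ satisfies (T1), (T2), (T3): it IS a topology on X.


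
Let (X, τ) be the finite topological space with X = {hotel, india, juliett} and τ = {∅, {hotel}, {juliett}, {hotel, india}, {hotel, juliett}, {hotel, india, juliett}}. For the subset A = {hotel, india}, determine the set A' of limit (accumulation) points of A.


A' = {india}

For each x ∈ X, list the open sets U ∈ τ with x ∈ U, then check whether U ∩ (A ∖ {x}) ≠ ∅ for every such U.
  x = hotel: open {hotel} ∋ x has {hotel} ∩ (A ∖ {hotel}) = ∅, so x is NOT a limit point.
  x = india: opens ∋ x are {hotel, india}, {hotel, india, juliett}; each meets A ∖ {india}, so x IS a limit point.
  x = juliett: open {juliett} ∋ x has {juliett} ∩ (A ∖ {juliett}) = ∅, so x is NOT a limit point.
Collecting: A' = {india}.


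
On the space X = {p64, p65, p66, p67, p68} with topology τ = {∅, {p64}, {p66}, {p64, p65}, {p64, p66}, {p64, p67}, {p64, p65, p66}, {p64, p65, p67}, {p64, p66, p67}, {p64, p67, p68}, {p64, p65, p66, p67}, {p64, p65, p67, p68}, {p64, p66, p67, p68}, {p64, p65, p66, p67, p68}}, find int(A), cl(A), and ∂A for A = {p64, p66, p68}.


int(A) = {p64, p66}, cl(A) = {p64, p65, p66, p67, p68}, ∂A = {p65, p67, p68}.

Closed sets in (X, τ) are complements of opens:
  closed(X, τ) = {∅, {p65}, {p66}, {p68}, {p65, p66}, {p65, p68}, {p66, p68}, {p67, p68}, {p65, p66, p68}, {p65, p67, p68}, {p66, p67, p68}, {p64, p65, p67, p68}, {p65, p66, p67, p68}, {p64, p65, p66, p67, p68}}.
int(A) = ⋃ {U ∈ τ : U ⊆ A}. Opens contained in A: ∅, {p64}, {p66}, {p64, p66}.
Taking the union of these: int(A) = {p64, p66}.
cl(A) = ⋂ {C closed : A ⊆ C}. Closed sets containing A: {p64, p65, p66, p67, p68}.
Intersecting these: cl(A) = {p64, p65, p66, p67, p68}.
∂A = cl(A) ∖ int(A) = {p64, p65, p66, p67, p68} ∖ {p64, p66} = {p65, p67, p68}.


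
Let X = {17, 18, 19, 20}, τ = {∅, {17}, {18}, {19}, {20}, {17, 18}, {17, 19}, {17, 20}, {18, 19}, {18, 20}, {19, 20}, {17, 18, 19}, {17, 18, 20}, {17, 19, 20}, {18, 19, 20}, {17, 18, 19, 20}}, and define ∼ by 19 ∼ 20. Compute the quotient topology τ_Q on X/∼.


X/∼ = {[17], [18], [19=20]}; |τ_Q| = 8.

Equivalence classes: [17], [18], [19=20].
Quotient map π: X → X/∼ sends 17 ↦ [17], 18 ↦ [18], 19 ↦ [19=20], 20 ↦ [19=20].
For each subset V ⊆ X/∼, compute π^{-1}(V) ⊆ X and check whether π^{-1}(V) ∈ τ. V is open in τ_Q iff π^{-1}(V) ∈ τ.
  V = {}: π^{-1}(V) = ∅ ∈ τ ✓.
  V = {[17]}: π^{-1}(V) = {17} ∈ τ ✓.
  V = {[18]}: π^{-1}(V) = {18} ∈ τ ✓.
  V = {[17], [18]}: π^{-1}(V) = {17, 18} ∈ τ ✓.
  V = {[19=20]}: π^{-1}(V) = {19, 20} ∈ τ ✓.
  V = {[17], [19=20]}: π^{-1}(V) = {17, 19, 20} ∈ τ ✓.
  V = {[18], [19=20]}: π^{-1}(V) = {18, 19, 20} ∈ τ ✓.
  V = {[17], [18], [19=20]}: π^{-1}(V) = {17, 18, 19, 20} ∈ τ ✓.
Open sets in the quotient: τ_Q = {{}, {[17]}, {[18]}, {[17], [18]}, {[19=20]}, {[17], [19=20]}, {[18], [19=20]}, {[17], [18], [19=20]}} (8 elements).


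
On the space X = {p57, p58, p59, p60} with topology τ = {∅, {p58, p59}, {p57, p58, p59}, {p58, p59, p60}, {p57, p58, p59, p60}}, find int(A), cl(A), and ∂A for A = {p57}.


int(A) = ∅, cl(A) = {p57}, ∂A = {p57}.

Closed sets in (X, τ) are complements of opens:
  closed(X, τ) = {∅, {p57}, {p60}, {p57, p60}, {p57, p58, p59, p60}}.
int(A) = ⋃ {U ∈ τ : U ⊆ A}. Opens contained in A: ∅.
Taking the union of these: int(A) = ∅.
cl(A) = ⋂ {C closed : A ⊆ C}. Closed sets containing A: {p57}, {p57, p60}, {p57, p58, p59, p60}.
Intersecting these: cl(A) = {p57}.
∂A = cl(A) ∖ int(A) = {p57} ∖ ∅ = {p57}.


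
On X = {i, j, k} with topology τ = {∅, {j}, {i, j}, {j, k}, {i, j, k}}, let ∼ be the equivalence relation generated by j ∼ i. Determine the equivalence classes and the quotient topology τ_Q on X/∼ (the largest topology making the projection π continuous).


X/∼ = {[i=j], [k]}; |τ_Q| = 3.

Equivalence classes: [i=j], [k].
Quotient map π: X → X/∼ sends i ↦ [i=j], j ↦ [i=j], k ↦ [k].
For each subset V ⊆ X/∼, compute π^{-1}(V) ⊆ X and check whether π^{-1}(V) ∈ τ. V is open in τ_Q iff π^{-1}(V) ∈ τ.
  V = {}: π^{-1}(V) = ∅ ∈ τ ✓.
  V = {[i=j]}: π^{-1}(V) = {i, j} ∈ τ ✓.
  V = {[k]}: π^{-1}(V) = {k} ∉ τ ✗.
  V = {[i=j], [k]}: π^{-1}(V) = {i, j, k} ∈ τ ✓.
Open sets in the quotient: τ_Q = {{}, {[i=j]}, {[i=j], [k]}} (3 elements).


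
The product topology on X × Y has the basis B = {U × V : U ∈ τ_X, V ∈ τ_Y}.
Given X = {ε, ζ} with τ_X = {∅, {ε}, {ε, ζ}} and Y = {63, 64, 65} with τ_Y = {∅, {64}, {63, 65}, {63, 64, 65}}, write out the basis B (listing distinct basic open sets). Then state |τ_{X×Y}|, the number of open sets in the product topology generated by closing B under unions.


Basis B = {∅ × ∅, {ε} × {64}, {ε} × {63, 65}, {ε, ζ} × {64}, {ε} × {63, 64, 65}, {ε, ζ} × {63, 65}, {ε, ζ} × {63, 64, 65}}; |τ_{X×Y}| = 9.

Enumerate products U × V with U ∈ τ_X, V ∈ τ_Y (deduplicated):
  ∅ × ∅ = {} (∅)
  {ε} × {64} = {(ε,64)}
  {ε} × {63, 65} = {(ε,63), (ε,65)}
  {ε, ζ} × {64} = {(ε,64), (ζ,64)}
  {ε} × {63, 64, 65} = {(ε,63), (ε,64), (ε,65)}
  {ε, ζ} × {63, 65} = {(ε,63), (ε,65), (ζ,63), (ζ,65)}
  {ε, ζ} × {63, 64, 65} = {(ε,63), (ε,64), (ε,65), (ζ,63), (ζ,64), (ζ,65)}
These 7 distinct sets form the basis B.
Close under arbitrary unions to get τ_{X×Y}; counting gives |τ_{X×Y}| = 9.


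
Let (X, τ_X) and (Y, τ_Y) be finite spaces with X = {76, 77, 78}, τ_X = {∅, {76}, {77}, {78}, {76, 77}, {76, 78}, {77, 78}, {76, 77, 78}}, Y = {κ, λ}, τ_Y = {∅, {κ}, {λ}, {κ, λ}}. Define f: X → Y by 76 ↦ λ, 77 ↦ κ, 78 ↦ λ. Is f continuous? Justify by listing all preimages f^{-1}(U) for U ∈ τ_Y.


f IS continuous.

Compute f^{-1}(U) for each U ∈ τ_Y:
  U = ∅: f^{-1}(U) = ∅ ∈ τ_X ✓.
  U = {κ}: f^{-1}(U) = {77} ∈ τ_X ✓.
  U = {λ}: f^{-1}(U) = {76, 78} ∈ τ_X ✓.
  U = {κ, λ}: f^{-1}(U) = {76, 77, 78} ∈ τ_X ✓.
Every preimage lies in τ_X, so f IS continuous.


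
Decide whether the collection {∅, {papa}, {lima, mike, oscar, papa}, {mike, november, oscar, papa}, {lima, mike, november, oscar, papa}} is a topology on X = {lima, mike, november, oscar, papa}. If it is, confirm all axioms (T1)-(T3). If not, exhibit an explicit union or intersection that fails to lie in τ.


τ is NOT a topology on X.

Axiom (T1): ∅ ∈ τ? Yes; X ∈ τ? Yes.
Axiom (T2/T3): check pairwise unions and intersections of members of τ.
Counterexample for (T3): {lima, mike, oscar, papa} ∩ {mike, november, oscar, papa} = {mike, oscar, papa} ∉ τ. Therefore τ is NOT a topology.


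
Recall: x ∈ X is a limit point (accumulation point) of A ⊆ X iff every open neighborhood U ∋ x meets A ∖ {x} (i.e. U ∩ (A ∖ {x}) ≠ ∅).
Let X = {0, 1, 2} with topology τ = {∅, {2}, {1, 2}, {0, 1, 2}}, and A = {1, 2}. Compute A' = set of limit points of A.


A' = {0, 1}

For each x ∈ X, list the open sets U ∈ τ with x ∈ U, then check whether U ∩ (A ∖ {x}) ≠ ∅ for every such U.
  x = 0: opens ∋ x are {0, 1, 2}; each meets A ∖ {0}, so x IS a limit point.
  x = 1: opens ∋ x are {1, 2}, {0, 1, 2}; each meets A ∖ {1}, so x IS a limit point.
  x = 2: open {2} ∋ x has {2} ∩ (A ∖ {2}) = ∅, so x is NOT a limit point.
Collecting: A' = {0, 1}.


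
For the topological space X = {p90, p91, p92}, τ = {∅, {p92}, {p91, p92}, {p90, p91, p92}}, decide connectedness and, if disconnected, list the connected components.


(X, τ) is connected.

Find clopen sets (U ∈ τ with X ∖ U ∈ τ):
  U = ∅, X ∖ U = {p90, p91, p92} — both open, so U is clopen.
  U = {p90, p91, p92}, X ∖ U = ∅ — both open, so U is clopen.
Only trivial clopens (∅ and X) exist, so (X, τ) is connected.
Compute connected components by grouping points that agree on all clopens:
  component: {p90, p91, p92}


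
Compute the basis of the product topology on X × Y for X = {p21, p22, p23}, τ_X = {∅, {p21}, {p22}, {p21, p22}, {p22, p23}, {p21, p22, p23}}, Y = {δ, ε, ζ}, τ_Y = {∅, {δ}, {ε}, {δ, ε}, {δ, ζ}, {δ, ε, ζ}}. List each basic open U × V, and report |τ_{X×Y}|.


Basis B = {∅ × ∅, {p21} × {δ}, {p21} × {ε}, {p22} × {δ}, {p22} × {ε}, {p21} × {δ, ε}, {p21} × {δ, ζ}, {p21, p22} × {δ}, {p21, p22} × {ε}, {p22} × {δ, ε}, {p22} × {δ, ζ}, {p22, p23} × {δ}, {p22, p23} × {ε}, {p21} × {δ, ε, ζ}, {p21, p22, p23} × {δ}, {p21, p22, p23} × {ε}, {p22} × {δ, ε, ζ}, {p21, p22} × {δ, ε}, {p21, p22} × {δ, ζ}, {p22, p23} × {δ, ε}, {p22, p23} × {δ, ζ}, {p21, p22} × {δ, ε, ζ}, {p21, p22, p23} × {δ, ε}, {p21, p22, p23} × {δ, ζ}, {p22, p23} × {δ, ε, ζ}, {p21, p22, p23} × {δ, ε, ζ}}; |τ_{X×Y}| = 108.

Enumerate products U × V with U ∈ τ_X, V ∈ τ_Y (deduplicated):
  ∅ × ∅ = {} (∅)
  {p21} × {δ} = {(p21,δ)}
  {p21} × {ε} = {(p21,ε)}
  {p22} × {δ} = {(p22,δ)}
  {p22} × {ε} = {(p22,ε)}
  {p21} × {δ, ε} = {(p21,δ), (p21,ε)}
  {p21} × {δ, ζ} = {(p21,δ), (p21,ζ)}
  {p21, p22} × {δ} = {(p21,δ), (p22,δ)}
  {p21, p22} × {ε} = {(p21,ε), (p22,ε)}
  {p22} × {δ, ε} = {(p22,δ), (p22,ε)}
  {p22} × {δ, ζ} = {(p22,δ), (p22,ζ)}
  {p22, p23} × {δ} = {(p22,δ), (p23,δ)}
  {p22, p23} × {ε} = {(p22,ε), (p23,ε)}
  {p21} × {δ, ε, ζ} = {(p21,δ), (p21,ε), (p21,ζ)}
  {p21, p22, p23} × {δ} = {(p21,δ), (p22,δ), (p23,δ)}
  {p21, p22, p23} × {ε} = {(p21,ε), (p22,ε), (p23,ε)}
  {p22} × {δ, ε, ζ} = {(p22,δ), (p22,ε), (p22,ζ)}
  {p21, p22} × {δ, ε} = {(p21,δ), (p21,ε), (p22,δ), (p22,ε)}
  {p21, p22} × {δ, ζ} = {(p21,δ), (p21,ζ), (p22,δ), (p22,ζ)}
  {p22, p23} × {δ, ε} = {(p22,δ), (p22,ε), (p23,δ), (p23,ε)}
  {p22, p23} × {δ, ζ} = {(p22,δ), (p22,ζ), (p23,δ), (p23,ζ)}
  {p21, p22} × {δ, ε, ζ} = {(p21,δ), (p21,ε), (p21,ζ), (p22,δ), (p22,ε), (p22,ζ)}
  {p21, p22, p23} × {δ, ε} = {(p21,δ), (p21,ε), (p22,δ), (p22,ε), (p23,δ), (p23,ε)}
  {p21, p22, p23} × {δ, ζ} = {(p21,δ), (p21,ζ), (p22,δ), (p22,ζ), (p23,δ), (p23,ζ)}
  {p22, p23} × {δ, ε, ζ} = {(p22,δ), (p22,ε), (p22,ζ), (p23,δ), (p23,ε), (p23,ζ)}
  {p21, p22, p23} × {δ, ε, ζ} = {(p21,δ), (p21,ε), (p21,ζ), (p22,δ), (p22,ε), (p22,ζ), (p23,δ), (p23,ε), (p23,ζ)}
These 26 distinct sets form the basis B.
Close under arbitrary unions to get τ_{X×Y}; counting gives |τ_{X×Y}| = 108.


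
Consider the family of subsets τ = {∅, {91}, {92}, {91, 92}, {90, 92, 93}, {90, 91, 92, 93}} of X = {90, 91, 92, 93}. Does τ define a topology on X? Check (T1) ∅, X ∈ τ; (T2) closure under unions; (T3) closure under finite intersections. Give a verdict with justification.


τ IS a topology on X.

Axiom (T1): ∅ ∈ τ? Yes; X ∈ τ? Yes.
Axiom (T2/T3): check pairwise unions and intersections of members of τ.
All pairwise intersections and unions checked — each lies in τ. Therefore τ satisfies (T1), (T2), (T3): it IS a topology on X.


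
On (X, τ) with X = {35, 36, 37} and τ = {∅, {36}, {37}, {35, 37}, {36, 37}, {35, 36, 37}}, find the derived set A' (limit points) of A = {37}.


A' = {35}

For each x ∈ X, list the open sets U ∈ τ with x ∈ U, then check whether U ∩ (A ∖ {x}) ≠ ∅ for every such U.
  x = 35: opens ∋ x are {35, 37}, {35, 36, 37}; each meets A ∖ {35}, so x IS a limit point.
  x = 36: open {36} ∋ x has {36} ∩ (A ∖ {36}) = ∅, so x is NOT a limit point.
  x = 37: open {37} ∋ x has {37} ∩ (A ∖ {37}) = ∅, so x is NOT a limit point.
Collecting: A' = {35}.


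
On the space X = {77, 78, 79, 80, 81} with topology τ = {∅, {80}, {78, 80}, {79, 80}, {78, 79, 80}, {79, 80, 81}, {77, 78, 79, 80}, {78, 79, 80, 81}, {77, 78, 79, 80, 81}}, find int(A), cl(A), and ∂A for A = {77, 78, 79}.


int(A) = ∅, cl(A) = {77, 78, 79, 81}, ∂A = {77, 78, 79, 81}.

Closed sets in (X, τ) are complements of opens:
  closed(X, τ) = {∅, {77}, {81}, {77, 78}, {77, 81}, {77, 78, 81}, {77, 79, 81}, {77, 78, 79, 81}, {77, 78, 79, 80, 81}}.
int(A) = ⋃ {U ∈ τ : U ⊆ A}. Opens contained in A: ∅.
Taking the union of these: int(A) = ∅.
cl(A) = ⋂ {C closed : A ⊆ C}. Closed sets containing A: {77, 78, 79, 81}, {77, 78, 79, 80, 81}.
Intersecting these: cl(A) = {77, 78, 79, 81}.
∂A = cl(A) ∖ int(A) = {77, 78, 79, 81} ∖ ∅ = {77, 78, 79, 81}.


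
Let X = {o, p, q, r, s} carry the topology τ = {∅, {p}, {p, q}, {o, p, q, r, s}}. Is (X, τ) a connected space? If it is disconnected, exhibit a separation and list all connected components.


(X, τ) is connected.

Find clopen sets (U ∈ τ with X ∖ U ∈ τ):
  U = ∅, X ∖ U = {o, p, q, r, s} — both open, so U is clopen.
  U = {o, p, q, r, s}, X ∖ U = ∅ — both open, so U is clopen.
Only trivial clopens (∅ and X) exist, so (X, τ) is connected.
Compute connected components by grouping points that agree on all clopens:
  component: {o, p, q, r, s}


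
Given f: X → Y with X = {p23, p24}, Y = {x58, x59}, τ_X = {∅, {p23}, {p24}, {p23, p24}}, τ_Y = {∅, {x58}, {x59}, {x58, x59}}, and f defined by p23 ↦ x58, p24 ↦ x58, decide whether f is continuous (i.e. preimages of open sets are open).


f IS continuous.

Compute f^{-1}(U) for each U ∈ τ_Y:
  U = ∅: f^{-1}(U) = ∅ ∈ τ_X ✓.
  U = {x58}: f^{-1}(U) = {p23, p24} ∈ τ_X ✓.
  U = {x59}: f^{-1}(U) = ∅ ∈ τ_X ✓.
  U = {x58, x59}: f^{-1}(U) = {p23, p24} ∈ τ_X ✓.
Every preimage lies in τ_X, so f IS continuous.


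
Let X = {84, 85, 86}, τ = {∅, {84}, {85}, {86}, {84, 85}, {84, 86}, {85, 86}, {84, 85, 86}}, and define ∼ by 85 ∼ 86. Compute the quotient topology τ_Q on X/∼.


X/∼ = {[84], [85=86]}; |τ_Q| = 4.

Equivalence classes: [84], [85=86].
Quotient map π: X → X/∼ sends 84 ↦ [84], 85 ↦ [85=86], 86 ↦ [85=86].
For each subset V ⊆ X/∼, compute π^{-1}(V) ⊆ X and check whether π^{-1}(V) ∈ τ. V is open in τ_Q iff π^{-1}(V) ∈ τ.
  V = {}: π^{-1}(V) = ∅ ∈ τ ✓.
  V = {[84]}: π^{-1}(V) = {84} ∈ τ ✓.
  V = {[85=86]}: π^{-1}(V) = {85, 86} ∈ τ ✓.
  V = {[84], [85=86]}: π^{-1}(V) = {84, 85, 86} ∈ τ ✓.
Open sets in the quotient: τ_Q = {{}, {[84]}, {[85=86]}, {[84], [85=86]}} (4 elements).


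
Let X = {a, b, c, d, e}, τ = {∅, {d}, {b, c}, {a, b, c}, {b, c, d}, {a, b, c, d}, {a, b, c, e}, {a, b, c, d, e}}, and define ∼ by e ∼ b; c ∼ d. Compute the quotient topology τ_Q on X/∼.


X/∼ = {[a], [b=e], [c=d]}; |τ_Q| = 2.

Equivalence classes: [a], [b=e], [c=d].
Quotient map π: X → X/∼ sends a ↦ [a], b ↦ [b=e], c ↦ [c=d], d ↦ [c=d], e ↦ [b=e].
For each subset V ⊆ X/∼, compute π^{-1}(V) ⊆ X and check whether π^{-1}(V) ∈ τ. V is open in τ_Q iff π^{-1}(V) ∈ τ.
  V = {}: π^{-1}(V) = ∅ ∈ τ ✓.
  V = {[a]}: π^{-1}(V) = {a} ∉ τ ✗.
  V = {[b=e]}: π^{-1}(V) = {b, e} ∉ τ ✗.
  V = {[a], [b=e]}: π^{-1}(V) = {a, b, e} ∉ τ ✗.
  V = {[c=d]}: π^{-1}(V) = {c, d} ∉ τ ✗.
  V = {[a], [c=d]}: π^{-1}(V) = {a, c, d} ∉ τ ✗.
  V = {[b=e], [c=d]}: π^{-1}(V) = {b, c, d, e} ∉ τ ✗.
  V = {[a], [b=e], [c=d]}: π^{-1}(V) = {a, b, c, d, e} ∈ τ ✓.
Open sets in the quotient: τ_Q = {{}, {[a], [b=e], [c=d]}} (2 elements).


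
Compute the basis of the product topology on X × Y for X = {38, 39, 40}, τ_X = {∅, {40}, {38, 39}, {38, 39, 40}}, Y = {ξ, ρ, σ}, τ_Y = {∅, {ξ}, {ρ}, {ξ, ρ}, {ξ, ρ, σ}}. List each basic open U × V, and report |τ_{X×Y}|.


Basis B = {∅ × ∅, {40} × {ξ}, {40} × {ρ}, {38, 39} × {ξ}, {38, 39} × {ρ}, {40} × {ξ, ρ}, {38, 39, 40} × {ξ}, {38, 39, 40} × {ρ}, {40} × {ξ, ρ, σ}, {38, 39} × {ξ, ρ}, {38, 39} × {ξ, ρ, σ}, {38, 39, 40} × {ξ, ρ}, {38, 39, 40} × {ξ, ρ, σ}}; |τ_{X×Y}| = 25.

Enumerate products U × V with U ∈ τ_X, V ∈ τ_Y (deduplicated):
  ∅ × ∅ = {} (∅)
  {40} × {ξ} = {(40,ξ)}
  {40} × {ρ} = {(40,ρ)}
  {38, 39} × {ξ} = {(38,ξ), (39,ξ)}
  {38, 39} × {ρ} = {(38,ρ), (39,ρ)}
  {40} × {ξ, ρ} = {(40,ξ), (40,ρ)}
  {38, 39, 40} × {ξ} = {(38,ξ), (39,ξ), (40,ξ)}
  {38, 39, 40} × {ρ} = {(38,ρ), (39,ρ), (40,ρ)}
  {40} × {ξ, ρ, σ} = {(40,ξ), (40,ρ), (40,σ)}
  {38, 39} × {ξ, ρ} = {(38,ξ), (38,ρ), (39,ξ), (39,ρ)}
  {38, 39} × {ξ, ρ, σ} = {(38,ξ), (38,ρ), (38,σ), (39,ξ), (39,ρ), (39,σ)}
  {38, 39, 40} × {ξ, ρ} = {(38,ξ), (38,ρ), (39,ξ), (39,ρ), (40,ξ), (40,ρ)}
  {38, 39, 40} × {ξ, ρ, σ} = {(38,ξ), (38,ρ), (38,σ), (39,ξ), (39,ρ), (39,σ), (40,ξ), (40,ρ), (40,σ)}
These 13 distinct sets form the basis B.
Close under arbitrary unions to get τ_{X×Y}; counting gives |τ_{X×Y}| = 25.


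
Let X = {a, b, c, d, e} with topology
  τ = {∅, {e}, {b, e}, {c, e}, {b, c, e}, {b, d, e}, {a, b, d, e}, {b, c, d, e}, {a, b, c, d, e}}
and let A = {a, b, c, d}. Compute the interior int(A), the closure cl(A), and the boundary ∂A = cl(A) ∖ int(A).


int(A) = ∅, cl(A) = {a, b, c, d}, ∂A = {a, b, c, d}.

Closed sets in (X, τ) are complements of opens:
  closed(X, τ) = {∅, {a}, {c}, {a, c}, {a, d}, {a, b, d}, {a, c, d}, {a, b, c, d}, {a, b, c, d, e}}.
int(A) = ⋃ {U ∈ τ : U ⊆ A}. Opens contained in A: ∅.
Taking the union of these: int(A) = ∅.
cl(A) = ⋂ {C closed : A ⊆ C}. Closed sets containing A: {a, b, c, d}, {a, b, c, d, e}.
Intersecting these: cl(A) = {a, b, c, d}.
∂A = cl(A) ∖ int(A) = {a, b, c, d} ∖ ∅ = {a, b, c, d}.


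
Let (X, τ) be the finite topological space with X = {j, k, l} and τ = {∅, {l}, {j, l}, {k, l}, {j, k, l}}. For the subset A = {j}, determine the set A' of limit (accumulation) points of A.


A' = ∅

For each x ∈ X, list the open sets U ∈ τ with x ∈ U, then check whether U ∩ (A ∖ {x}) ≠ ∅ for every such U.
  x = j: open {j, l} ∋ x has {j, l} ∩ (A ∖ {j}) = ∅, so x is NOT a limit point.
  x = k: open {k, l} ∋ x has {k, l} ∩ (A ∖ {k}) = ∅, so x is NOT a limit point.
  x = l: open {l} ∋ x has {l} ∩ (A ∖ {l}) = ∅, so x is NOT a limit point.
Collecting: A' = ∅.


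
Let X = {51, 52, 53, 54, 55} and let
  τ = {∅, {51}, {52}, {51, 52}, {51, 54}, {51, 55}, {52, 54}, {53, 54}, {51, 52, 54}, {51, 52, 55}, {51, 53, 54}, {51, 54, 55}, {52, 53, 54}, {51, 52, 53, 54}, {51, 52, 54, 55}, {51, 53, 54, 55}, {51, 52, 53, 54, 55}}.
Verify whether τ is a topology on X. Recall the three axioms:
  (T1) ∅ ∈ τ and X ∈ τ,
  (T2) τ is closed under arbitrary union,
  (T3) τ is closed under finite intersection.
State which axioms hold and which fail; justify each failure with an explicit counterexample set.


τ is NOT a topology on X.

Axiom (T1): ∅ ∈ τ? Yes; X ∈ τ? Yes.
Axiom (T2/T3): check pairwise unions and intersections of members of τ.
Counterexample for (T3): {51, 54} ∩ {52, 54} = {54} ∉ τ. Therefore τ is NOT a topology.


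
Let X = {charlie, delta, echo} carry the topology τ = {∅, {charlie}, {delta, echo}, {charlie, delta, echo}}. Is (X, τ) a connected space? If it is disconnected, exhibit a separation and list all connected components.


(X, τ) is disconnected; components = [{charlie}, {delta, echo}].

Find clopen sets (U ∈ τ with X ∖ U ∈ τ):
  U = ∅, X ∖ U = {charlie, delta, echo} — both open, so U is clopen.
  U = {charlie}, X ∖ U = {delta, echo} — both open, so U is clopen.
  U = {delta, echo}, X ∖ U = {charlie} — both open, so U is clopen.
  U = {charlie, delta, echo}, X ∖ U = ∅ — both open, so U is clopen.
Nontrivial clopen(s) exist: e.g. {charlie}. So (X, τ) is disconnected.
Compute connected components by grouping points that agree on all clopens:
  component: {charlie}
  component: {delta, echo}


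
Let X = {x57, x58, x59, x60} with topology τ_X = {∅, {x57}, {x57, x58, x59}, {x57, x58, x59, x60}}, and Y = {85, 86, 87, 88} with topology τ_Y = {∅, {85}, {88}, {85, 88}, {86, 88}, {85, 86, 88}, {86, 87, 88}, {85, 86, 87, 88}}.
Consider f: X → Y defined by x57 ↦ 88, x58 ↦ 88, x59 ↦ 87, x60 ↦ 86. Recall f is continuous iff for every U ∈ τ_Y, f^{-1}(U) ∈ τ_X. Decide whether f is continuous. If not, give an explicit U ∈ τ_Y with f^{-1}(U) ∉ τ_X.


f is NOT continuous.

Compute f^{-1}(U) for each U ∈ τ_Y:
  U = ∅: f^{-1}(U) = ∅ ∈ τ_X ✓.
  U = {85}: f^{-1}(U) = ∅ ∈ τ_X ✓.
  U = {88}: f^{-1}(U) = {x57, x58} ∉ τ_X ✗.
  U = {85, 88}: f^{-1}(U) = {x57, x58} ∉ τ_X ✗.
  U = {86, 88}: f^{-1}(U) = {x57, x58, x60} ∉ τ_X ✗.
  U = {85, 86, 88}: f^{-1}(U) = {x57, x58, x60} ∉ τ_X ✗.
  U = {86, 87, 88}: f^{-1}(U) = {x57, x58, x59, x60} ∈ τ_X ✓.
  U = {85, 86, 87, 88}: f^{-1}(U) = {x57, x58, x59, x60} ∈ τ_X ✓.
Found U = {88} with f^{-1}(U) = {x57, x58} not in τ_X. Therefore f is NOT continuous.


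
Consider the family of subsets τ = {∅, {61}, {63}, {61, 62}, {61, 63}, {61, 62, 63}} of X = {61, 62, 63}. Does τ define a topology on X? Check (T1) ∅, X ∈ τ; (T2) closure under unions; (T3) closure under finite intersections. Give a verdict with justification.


τ IS a topology on X.

Axiom (T1): ∅ ∈ τ? Yes; X ∈ τ? Yes.
Axiom (T2/T3): check pairwise unions and intersections of members of τ.
All pairwise intersections and unions checked — each lies in τ. Therefore τ satisfies (T1), (T2), (T3): it IS a topology on X.


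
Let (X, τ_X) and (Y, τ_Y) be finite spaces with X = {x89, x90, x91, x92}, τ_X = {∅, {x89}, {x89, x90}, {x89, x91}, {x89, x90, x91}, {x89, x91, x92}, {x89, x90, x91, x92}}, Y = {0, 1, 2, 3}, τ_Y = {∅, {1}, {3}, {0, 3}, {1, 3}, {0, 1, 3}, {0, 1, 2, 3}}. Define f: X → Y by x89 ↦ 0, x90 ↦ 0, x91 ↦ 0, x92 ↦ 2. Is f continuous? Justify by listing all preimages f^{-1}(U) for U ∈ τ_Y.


f IS continuous.

Compute f^{-1}(U) for each U ∈ τ_Y:
  U = ∅: f^{-1}(U) = ∅ ∈ τ_X ✓.
  U = {1}: f^{-1}(U) = ∅ ∈ τ_X ✓.
  U = {3}: f^{-1}(U) = ∅ ∈ τ_X ✓.
  U = {0, 3}: f^{-1}(U) = {x89, x90, x91} ∈ τ_X ✓.
  U = {1, 3}: f^{-1}(U) = ∅ ∈ τ_X ✓.
  U = {0, 1, 3}: f^{-1}(U) = {x89, x90, x91} ∈ τ_X ✓.
  U = {0, 1, 2, 3}: f^{-1}(U) = {x89, x90, x91, x92} ∈ τ_X ✓.
Every preimage lies in τ_X, so f IS continuous.


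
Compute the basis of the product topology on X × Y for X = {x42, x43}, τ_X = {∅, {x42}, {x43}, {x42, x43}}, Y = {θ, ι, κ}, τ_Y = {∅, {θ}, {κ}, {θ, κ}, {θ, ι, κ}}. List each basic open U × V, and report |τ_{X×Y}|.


Basis B = {∅ × ∅, {x42} × {θ}, {x42} × {κ}, {x43} × {θ}, {x43} × {κ}, {x42} × {θ, κ}, {x42, x43} × {θ}, {x42, x43} × {κ}, {x43} × {θ, κ}, {x42} × {θ, ι, κ}, {x43} × {θ, ι, κ}, {x42, x43} × {θ, κ}, {x42, x43} × {θ, ι, κ}}; |τ_{X×Y}| = 25.

Enumerate products U × V with U ∈ τ_X, V ∈ τ_Y (deduplicated):
  ∅ × ∅ = {} (∅)
  {x42} × {θ} = {(x42,θ)}
  {x42} × {κ} = {(x42,κ)}
  {x43} × {θ} = {(x43,θ)}
  {x43} × {κ} = {(x43,κ)}
  {x42} × {θ, κ} = {(x42,θ), (x42,κ)}
  {x42, x43} × {θ} = {(x42,θ), (x43,θ)}
  {x42, x43} × {κ} = {(x42,κ), (x43,κ)}
  {x43} × {θ, κ} = {(x43,θ), (x43,κ)}
  {x42} × {θ, ι, κ} = {(x42,θ), (x42,ι), (x42,κ)}
  {x43} × {θ, ι, κ} = {(x43,θ), (x43,ι), (x43,κ)}
  {x42, x43} × {θ, κ} = {(x42,θ), (x42,κ), (x43,θ), (x43,κ)}
  {x42, x43} × {θ, ι, κ} = {(x42,θ), (x42,ι), (x42,κ), (x43,θ), (x43,ι), (x43,κ)}
These 13 distinct sets form the basis B.
Close under arbitrary unions to get τ_{X×Y}; counting gives |τ_{X×Y}| = 25.


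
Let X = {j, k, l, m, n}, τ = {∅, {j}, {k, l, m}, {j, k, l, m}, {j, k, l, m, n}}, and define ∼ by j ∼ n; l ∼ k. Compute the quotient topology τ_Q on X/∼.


X/∼ = {[j=n], [k=l], [m]}; |τ_Q| = 3.

Equivalence classes: [j=n], [k=l], [m].
Quotient map π: X → X/∼ sends j ↦ [j=n], k ↦ [k=l], l ↦ [k=l], m ↦ [m], n ↦ [j=n].
For each subset V ⊆ X/∼, compute π^{-1}(V) ⊆ X and check whether π^{-1}(V) ∈ τ. V is open in τ_Q iff π^{-1}(V) ∈ τ.
  V = {}: π^{-1}(V) = ∅ ∈ τ ✓.
  V = {[j=n]}: π^{-1}(V) = {j, n} ∉ τ ✗.
  V = {[k=l]}: π^{-1}(V) = {k, l} ∉ τ ✗.
  V = {[j=n], [k=l]}: π^{-1}(V) = {j, k, l, n} ∉ τ ✗.
  V = {[m]}: π^{-1}(V) = {m} ∉ τ ✗.
  V = {[j=n], [m]}: π^{-1}(V) = {j, m, n} ∉ τ ✗.
  V = {[k=l], [m]}: π^{-1}(V) = {k, l, m} ∈ τ ✓.
  V = {[j=n], [k=l], [m]}: π^{-1}(V) = {j, k, l, m, n} ∈ τ ✓.
Open sets in the quotient: τ_Q = {{}, {[k=l], [m]}, {[j=n], [k=l], [m]}} (3 elements).


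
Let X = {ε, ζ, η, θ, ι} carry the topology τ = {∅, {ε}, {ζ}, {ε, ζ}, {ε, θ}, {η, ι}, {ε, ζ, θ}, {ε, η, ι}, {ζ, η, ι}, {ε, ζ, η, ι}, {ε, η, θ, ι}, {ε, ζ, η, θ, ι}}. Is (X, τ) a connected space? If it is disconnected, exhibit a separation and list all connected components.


(X, τ) is disconnected; components = [{ζ}, {ε, θ}, {η, ι}].

Find clopen sets (U ∈ τ with X ∖ U ∈ τ):
  U = ∅, X ∖ U = {ε, ζ, η, θ, ι} — both open, so U is clopen.
  U = {ζ}, X ∖ U = {ε, η, θ, ι} — both open, so U is clopen.
  U = {ε, θ}, X ∖ U = {ζ, η, ι} — both open, so U is clopen.
  U = {η, ι}, X ∖ U = {ε, ζ, θ} — both open, so U is clopen.
  U = {ε, ζ, θ}, X ∖ U = {η, ι} — both open, so U is clopen.
  U = {ζ, η, ι}, X ∖ U = {ε, θ} — both open, so U is clopen.
  U = {ε, η, θ, ι}, X ∖ U = {ζ} — both open, so U is clopen.
  U = {ε, ζ, η, θ, ι}, X ∖ U = ∅ — both open, so U is clopen.
Nontrivial clopen(s) exist: e.g. {ζ, η, ι}. So (X, τ) is disconnected.
Compute connected components by grouping points that agree on all clopens:
  component: {ζ}
  component: {ε, θ}
  component: {η, ι}


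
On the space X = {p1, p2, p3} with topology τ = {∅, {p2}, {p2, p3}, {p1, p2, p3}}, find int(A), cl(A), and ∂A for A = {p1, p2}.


int(A) = {p2}, cl(A) = {p1, p2, p3}, ∂A = {p1, p3}.

Closed sets in (X, τ) are complements of opens:
  closed(X, τ) = {∅, {p1}, {p1, p3}, {p1, p2, p3}}.
int(A) = ⋃ {U ∈ τ : U ⊆ A}. Opens contained in A: ∅, {p2}.
Taking the union of these: int(A) = {p2}.
cl(A) = ⋂ {C closed : A ⊆ C}. Closed sets containing A: {p1, p2, p3}.
Intersecting these: cl(A) = {p1, p2, p3}.
∂A = cl(A) ∖ int(A) = {p1, p2, p3} ∖ {p2} = {p1, p3}.


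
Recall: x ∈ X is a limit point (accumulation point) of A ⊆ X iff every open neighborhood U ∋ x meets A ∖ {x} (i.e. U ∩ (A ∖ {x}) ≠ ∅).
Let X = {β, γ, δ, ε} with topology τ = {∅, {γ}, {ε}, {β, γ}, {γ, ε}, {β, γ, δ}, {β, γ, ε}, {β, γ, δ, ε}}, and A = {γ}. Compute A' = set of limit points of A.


A' = {β, δ}

For each x ∈ X, list the open sets U ∈ τ with x ∈ U, then check whether U ∩ (A ∖ {x}) ≠ ∅ for every such U.
  x = β: opens ∋ x are {β, γ}, {β, γ, δ}, {β, γ, ε}, {β, γ, δ, ε}; each meets A ∖ {β}, so x IS a limit point.
  x = γ: open {γ} ∋ x has {γ} ∩ (A ∖ {γ}) = ∅, so x is NOT a limit point.
  x = δ: opens ∋ x are {β, γ, δ}, {β, γ, δ, ε}; each meets A ∖ {δ}, so x IS a limit point.
  x = ε: open {ε} ∋ x has {ε} ∩ (A ∖ {ε}) = ∅, so x is NOT a limit point.
Collecting: A' = {β, δ}.


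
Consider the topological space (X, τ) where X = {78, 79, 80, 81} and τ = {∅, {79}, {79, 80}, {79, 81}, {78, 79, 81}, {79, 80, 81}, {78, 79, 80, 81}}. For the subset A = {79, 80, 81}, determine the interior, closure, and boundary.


int(A) = {79, 80, 81}, cl(A) = {78, 79, 80, 81}, ∂A = {78}.

Closed sets in (X, τ) are complements of opens:
  closed(X, τ) = {∅, {78}, {80}, {78, 80}, {78, 81}, {78, 80, 81}, {78, 79, 80, 81}}.
int(A) = ⋃ {U ∈ τ : U ⊆ A}. Opens contained in A: ∅, {79}, {79, 80}, {79, 81}, {79, 80, 81}.
Taking the union of these: int(A) = {79, 80, 81}.
cl(A) = ⋂ {C closed : A ⊆ C}. Closed sets containing A: {78, 79, 80, 81}.
Intersecting these: cl(A) = {78, 79, 80, 81}.
∂A = cl(A) ∖ int(A) = {78, 79, 80, 81} ∖ {79, 80, 81} = {78}.


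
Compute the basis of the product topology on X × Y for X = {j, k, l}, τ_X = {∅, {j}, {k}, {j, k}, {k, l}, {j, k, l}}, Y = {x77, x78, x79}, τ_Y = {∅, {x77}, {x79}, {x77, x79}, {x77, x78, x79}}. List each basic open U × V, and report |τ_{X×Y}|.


Basis B = {∅ × ∅, {j} × {x77}, {j} × {x79}, {k} × {x77}, {k} × {x79}, {j} × {x77, x79}, {j, k} × {x77}, {j, k} × {x79}, {k} × {x77, x79}, {k, l} × {x77}, {k, l} × {x79}, {j} × {x77, x78, x79}, {j, k, l} × {x77}, {j, k, l} × {x79}, {k} × {x77, x78, x79}, {j, k} × {x77, x79}, {k, l} × {x77, x79}, {j, k} × {x77, x78, x79}, {j, k, l} × {x77, x79}, {k, l} × {x77, x78, x79}, {j, k, l} × {x77, x78, x79}}; |τ_{X×Y}| = 70.

Enumerate products U × V with U ∈ τ_X, V ∈ τ_Y (deduplicated):
  ∅ × ∅ = {} (∅)
  {j} × {x77} = {(j,x77)}
  {j} × {x79} = {(j,x79)}
  {k} × {x77} = {(k,x77)}
  {k} × {x79} = {(k,x79)}
  {j} × {x77, x79} = {(j,x77), (j,x79)}
  {j, k} × {x77} = {(j,x77), (k,x77)}
  {j, k} × {x79} = {(j,x79), (k,x79)}
  {k} × {x77, x79} = {(k,x77), (k,x79)}
  {k, l} × {x77} = {(k,x77), (l,x77)}
  {k, l} × {x79} = {(k,x79), (l,x79)}
  {j} × {x77, x78, x79} = {(j,x77), (j,x78), (j,x79)}
  {j, k, l} × {x77} = {(j,x77), (k,x77), (l,x77)}
  {j, k, l} × {x79} = {(j,x79), (k,x79), (l,x79)}
  {k} × {x77, x78, x79} = {(k,x77), (k,x78), (k,x79)}
  {j, k} × {x77, x79} = {(j,x77), (j,x79), (k,x77), (k,x79)}
  {k, l} × {x77, x79} = {(k,x77), (k,x79), (l,x77), (l,x79)}
  {j, k} × {x77, x78, x79} = {(j,x77), (j,x78), (j,x79), (k,x77), (k,x78), (k,x79)}
  {j, k, l} × {x77, x79} = {(j,x77), (j,x79), (k,x77), (k,x79), (l,x77), (l,x79)}
  {k, l} × {x77, x78, x79} = {(k,x77), (k,x78), (k,x79), (l,x77), (l,x78), (l,x79)}
  {j, k, l} × {x77, x78, x79} = {(j,x77), (j,x78), (j,x79), (k,x77), (k,x78), (k,x79), (l,x77), (l,x78), (l,x79)}
These 21 distinct sets form the basis B.
Close under arbitrary unions to get τ_{X×Y}; counting gives |τ_{X×Y}| = 70.


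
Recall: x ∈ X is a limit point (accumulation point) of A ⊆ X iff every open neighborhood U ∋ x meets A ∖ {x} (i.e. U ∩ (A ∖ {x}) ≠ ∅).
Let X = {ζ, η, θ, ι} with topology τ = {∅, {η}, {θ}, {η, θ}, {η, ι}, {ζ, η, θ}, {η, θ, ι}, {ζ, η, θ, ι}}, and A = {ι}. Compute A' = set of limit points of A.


A' = ∅

For each x ∈ X, list the open sets U ∈ τ with x ∈ U, then check whether U ∩ (A ∖ {x}) ≠ ∅ for every such U.
  x = ζ: open {ζ, η, θ} ∋ x has {ζ, η, θ} ∩ (A ∖ {ζ}) = ∅, so x is NOT a limit point.
  x = η: open {η} ∋ x has {η} ∩ (A ∖ {η}) = ∅, so x is NOT a limit point.
  x = θ: open {θ} ∋ x has {θ} ∩ (A ∖ {θ}) = ∅, so x is NOT a limit point.
  x = ι: open {η, ι} ∋ x has {η, ι} ∩ (A ∖ {ι}) = ∅, so x is NOT a limit point.
Collecting: A' = ∅.


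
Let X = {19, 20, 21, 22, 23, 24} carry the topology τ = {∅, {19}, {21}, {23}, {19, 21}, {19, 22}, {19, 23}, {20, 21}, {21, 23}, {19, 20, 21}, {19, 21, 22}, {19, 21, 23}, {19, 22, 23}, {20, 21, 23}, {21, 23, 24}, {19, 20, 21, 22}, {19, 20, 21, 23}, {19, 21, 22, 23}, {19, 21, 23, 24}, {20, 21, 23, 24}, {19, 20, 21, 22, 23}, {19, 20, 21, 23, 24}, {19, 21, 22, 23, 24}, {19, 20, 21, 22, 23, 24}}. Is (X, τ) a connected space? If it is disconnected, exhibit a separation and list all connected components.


(X, τ) is disconnected; components = [{19, 22}, {20, 21, 23, 24}].

Find clopen sets (U ∈ τ with X ∖ U ∈ τ):
  U = ∅, X ∖ U = {19, 20, 21, 22, 23, 24} — both open, so U is clopen.
  U = {19, 22}, X ∖ U = {20, 21, 23, 24} — both open, so U is clopen.
  U = {20, 21, 23, 24}, X ∖ U = {19, 22} — both open, so U is clopen.
  U = {19, 20, 21, 22, 23, 24}, X ∖ U = ∅ — both open, so U is clopen.
Nontrivial clopen(s) exist: e.g. {20, 21, 23, 24}. So (X, τ) is disconnected.
Compute connected components by grouping points that agree on all clopens:
  component: {19, 22}
  component: {20, 21, 23, 24}


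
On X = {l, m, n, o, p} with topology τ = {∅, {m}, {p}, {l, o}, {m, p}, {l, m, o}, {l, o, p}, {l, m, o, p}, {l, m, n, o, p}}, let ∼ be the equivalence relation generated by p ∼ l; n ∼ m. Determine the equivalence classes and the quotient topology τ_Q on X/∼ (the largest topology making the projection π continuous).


X/∼ = {[l=p], [m=n], [o]}; |τ_Q| = 3.

Equivalence classes: [l=p], [m=n], [o].
Quotient map π: X → X/∼ sends l ↦ [l=p], m ↦ [m=n], n ↦ [m=n], o ↦ [o], p ↦ [l=p].
For each subset V ⊆ X/∼, compute π^{-1}(V) ⊆ X and check whether π^{-1}(V) ∈ τ. V is open in τ_Q iff π^{-1}(V) ∈ τ.
  V = {}: π^{-1}(V) = ∅ ∈ τ ✓.
  V = {[l=p]}: π^{-1}(V) = {l, p} ∉ τ ✗.
  V = {[m=n]}: π^{-1}(V) = {m, n} ∉ τ ✗.
  V = {[l=p], [m=n]}: π^{-1}(V) = {l, m, n, p} ∉ τ ✗.
  V = {[o]}: π^{-1}(V) = {o} ∉ τ ✗.
  V = {[l=p], [o]}: π^{-1}(V) = {l, o, p} ∈ τ ✓.
  V = {[m=n], [o]}: π^{-1}(V) = {m, n, o} ∉ τ ✗.
  V = {[l=p], [m=n], [o]}: π^{-1}(V) = {l, m, n, o, p} ∈ τ ✓.
Open sets in the quotient: τ_Q = {{}, {[l=p], [o]}, {[l=p], [m=n], [o]}} (3 elements).


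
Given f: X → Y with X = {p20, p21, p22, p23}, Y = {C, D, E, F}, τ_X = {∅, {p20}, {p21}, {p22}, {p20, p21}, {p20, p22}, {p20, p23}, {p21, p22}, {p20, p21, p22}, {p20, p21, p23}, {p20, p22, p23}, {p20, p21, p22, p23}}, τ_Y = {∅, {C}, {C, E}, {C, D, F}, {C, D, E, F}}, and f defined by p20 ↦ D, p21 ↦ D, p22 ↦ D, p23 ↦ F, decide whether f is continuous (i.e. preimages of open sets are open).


f IS continuous.

Compute f^{-1}(U) for each U ∈ τ_Y:
  U = ∅: f^{-1}(U) = ∅ ∈ τ_X ✓.
  U = {C}: f^{-1}(U) = ∅ ∈ τ_X ✓.
  U = {C, E}: f^{-1}(U) = ∅ ∈ τ_X ✓.
  U = {C, D, F}: f^{-1}(U) = {p20, p21, p22, p23} ∈ τ_X ✓.
  U = {C, D, E, F}: f^{-1}(U) = {p20, p21, p22, p23} ∈ τ_X ✓.
Every preimage lies in τ_X, so f IS continuous.


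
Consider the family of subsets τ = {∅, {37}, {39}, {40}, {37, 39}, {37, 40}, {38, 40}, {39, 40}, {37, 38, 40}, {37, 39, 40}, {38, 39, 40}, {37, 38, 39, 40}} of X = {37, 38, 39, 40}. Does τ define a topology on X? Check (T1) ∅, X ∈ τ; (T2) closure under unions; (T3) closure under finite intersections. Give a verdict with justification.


τ IS a topology on X.

Axiom (T1): ∅ ∈ τ? Yes; X ∈ τ? Yes.
Axiom (T2/T3): check pairwise unions and intersections of members of τ.
All pairwise intersections and unions checked — each lies in τ. Therefore τ satisfies (T1), (T2), (T3): it IS a topology on X.


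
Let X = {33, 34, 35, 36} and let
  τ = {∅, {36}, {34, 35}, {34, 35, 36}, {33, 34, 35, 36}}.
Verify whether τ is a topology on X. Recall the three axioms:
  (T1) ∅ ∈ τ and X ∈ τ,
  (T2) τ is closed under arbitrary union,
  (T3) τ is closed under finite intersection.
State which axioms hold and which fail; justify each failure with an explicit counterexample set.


τ IS a topology on X.

Axiom (T1): ∅ ∈ τ? Yes; X ∈ τ? Yes.
Axiom (T2/T3): check pairwise unions and intersections of members of τ.
All pairwise intersections and unions checked — each lies in τ. Therefore τ satisfies (T1), (T2), (T3): it IS a topology on X.
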